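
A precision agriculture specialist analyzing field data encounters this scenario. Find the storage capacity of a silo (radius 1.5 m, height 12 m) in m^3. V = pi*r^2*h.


V = pi * r^2 * h
  = pi * 1.5^2 * 12
  = pi * 2.25 * 12
  = 84.82 m^3


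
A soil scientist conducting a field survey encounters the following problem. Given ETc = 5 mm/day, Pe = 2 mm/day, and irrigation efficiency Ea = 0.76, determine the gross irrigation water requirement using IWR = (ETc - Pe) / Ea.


IWR = (ETc - Pe) / Ea
    = (5 - 2) / 0.76
    = 3 / 0.76
    = 3.95 mm/day


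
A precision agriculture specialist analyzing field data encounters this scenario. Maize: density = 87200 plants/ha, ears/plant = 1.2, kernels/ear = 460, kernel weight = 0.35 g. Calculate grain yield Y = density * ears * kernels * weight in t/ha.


Y = density * ears * kernels * kw
  = 87200 * 1.2 * 460 * 0.35 g/ha
  = 16847040 g/ha
  = 16847.04 kg/ha = 16.85 t/ha


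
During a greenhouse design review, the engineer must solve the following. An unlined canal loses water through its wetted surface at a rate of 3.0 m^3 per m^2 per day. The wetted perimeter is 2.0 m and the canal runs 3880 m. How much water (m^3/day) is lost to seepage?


S = C * P * L
  = 3.0 * 2.0 * 3880
  = 23280 m^3/day


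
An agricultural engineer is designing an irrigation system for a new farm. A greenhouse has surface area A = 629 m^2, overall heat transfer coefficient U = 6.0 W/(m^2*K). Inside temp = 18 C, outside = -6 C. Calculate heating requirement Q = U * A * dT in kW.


dT = 18 - (-6) = 24 K
Q = U * A * dT
  = 6.0 * 629 * 24
  = 90576 W = 90.58 kW


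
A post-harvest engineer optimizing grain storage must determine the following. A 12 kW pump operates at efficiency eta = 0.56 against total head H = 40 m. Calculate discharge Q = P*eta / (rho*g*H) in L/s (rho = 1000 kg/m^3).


Q = (P * 1000 * eta) / (rho * g * H)
  = (12 * 1000 * 0.56) / (1000 * 9.81 * 40)
  = 6720 / 392400
  = 0.01713 m^3/s = 17.13 L/s


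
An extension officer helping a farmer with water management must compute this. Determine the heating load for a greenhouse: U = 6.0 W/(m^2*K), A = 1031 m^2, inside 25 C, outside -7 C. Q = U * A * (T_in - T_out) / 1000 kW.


dT = 25 - (-7) = 32 K
Q = U * A * dT
  = 6.0 * 1031 * 32
  = 197952 W = 197.95 kW


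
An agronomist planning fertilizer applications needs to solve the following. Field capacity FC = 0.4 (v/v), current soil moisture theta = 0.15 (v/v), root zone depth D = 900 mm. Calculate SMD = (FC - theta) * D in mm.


SMD = (FC - theta) * D
    = (0.4 - 0.15) * 900
    = 0.250 * 900
    = 225 mm


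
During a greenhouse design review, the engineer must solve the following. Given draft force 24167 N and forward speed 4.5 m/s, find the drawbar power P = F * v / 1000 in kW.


P = F * v / 1000
  = 24167 * 4.5 / 1000
  = 108751.50 / 1000
  = 108.75 kW


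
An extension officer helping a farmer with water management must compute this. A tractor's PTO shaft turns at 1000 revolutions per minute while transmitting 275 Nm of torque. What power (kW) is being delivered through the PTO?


P = 2*pi*n*T / 60000
  = 2*pi * 1000 * 275 / 60000
  = 1727875.96 / 60000
  = 28.80 kW


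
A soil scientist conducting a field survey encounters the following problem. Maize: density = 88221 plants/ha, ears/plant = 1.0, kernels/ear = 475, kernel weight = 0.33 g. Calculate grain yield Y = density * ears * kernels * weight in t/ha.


Y = density * ears * kernels * kw
  = 88221 * 1.0 * 475 * 0.33 g/ha
  = 13828641.75 g/ha
  = 13828.64 kg/ha = 13.83 t/ha


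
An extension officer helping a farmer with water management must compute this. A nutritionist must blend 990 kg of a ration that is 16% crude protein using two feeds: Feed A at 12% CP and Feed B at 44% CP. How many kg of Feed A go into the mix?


parts_A = CP_b - target = 44 - 16 = 28
parts_B = target - CP_a = 16 - 12 = 4
total_parts = 28 + 4 = 32
Feed A = 990 * 28 / 32 = 866.25 kg
Feed B = 990 * 4 / 32 = 123.75 kg

866.25 kg


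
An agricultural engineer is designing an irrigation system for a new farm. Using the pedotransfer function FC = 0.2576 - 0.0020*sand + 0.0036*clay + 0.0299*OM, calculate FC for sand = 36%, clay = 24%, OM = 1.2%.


FC = 0.2576 - 0.0020*36 + 0.0036*24 + 0.0299*1.2
   = 0.2576 - 0.0720 + 0.0864 + 0.0359
   = 0.3079


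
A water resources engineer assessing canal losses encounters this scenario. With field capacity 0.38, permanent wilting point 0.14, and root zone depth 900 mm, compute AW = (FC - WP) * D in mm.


AW = (FC - WP) * D
   = (0.38 - 0.14) * 900
   = 0.24 * 900
   = 216 mm


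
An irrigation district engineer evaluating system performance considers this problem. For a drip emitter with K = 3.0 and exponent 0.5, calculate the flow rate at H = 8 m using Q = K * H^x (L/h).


Q = K * H^x
  = 3.0 * 8^0.5
  = 3.0 * 2.8284
  = 8.49 L/h


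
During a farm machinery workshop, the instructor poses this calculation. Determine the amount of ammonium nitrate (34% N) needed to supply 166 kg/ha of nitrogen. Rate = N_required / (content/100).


Rate = N_required / (N_content / 100)
     = 166 / (34 / 100)
     = 166 / 0.34
     = 488.24 kg/ha


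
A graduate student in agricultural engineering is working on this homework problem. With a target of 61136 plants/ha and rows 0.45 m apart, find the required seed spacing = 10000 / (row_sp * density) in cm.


spacing = 10000 / (row_sp * density)
        = 10000 / (0.45 * 61136)
        = 10000 / 27511.20
        = 0.36349 m = 36.35 cm


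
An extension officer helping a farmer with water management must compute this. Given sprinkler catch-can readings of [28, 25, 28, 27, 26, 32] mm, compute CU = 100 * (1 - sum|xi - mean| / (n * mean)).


xbar = 166 / 6 = 27.667
sum|xi - xbar| = 10
CU = 100 * (1 - 10 / (6 * 27.667))
   = 100 * (1 - 0.0602)
   = 93.98%


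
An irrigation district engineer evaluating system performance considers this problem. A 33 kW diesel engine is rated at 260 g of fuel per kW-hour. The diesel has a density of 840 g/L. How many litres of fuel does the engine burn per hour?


FC = P * BSFC / rho_fuel
   = 33 * 260 / 840
   = 8580 / 840
   = 10.21 L/h


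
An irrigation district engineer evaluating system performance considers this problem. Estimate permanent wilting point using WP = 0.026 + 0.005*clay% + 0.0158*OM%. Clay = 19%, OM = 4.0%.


WP = 0.026 + 0.005*19 + 0.0158*4.0
   = 0.026 + 0.0950 + 0.0632
   = 0.1842


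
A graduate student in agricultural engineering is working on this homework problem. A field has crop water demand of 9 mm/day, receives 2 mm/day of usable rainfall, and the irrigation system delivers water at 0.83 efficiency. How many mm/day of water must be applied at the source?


IWR = (ETc - Pe) / Ea
    = (9 - 2) / 0.83
    = 7 / 0.83
    = 8.43 mm/day


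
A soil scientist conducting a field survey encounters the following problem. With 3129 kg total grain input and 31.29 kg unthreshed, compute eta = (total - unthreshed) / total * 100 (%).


eta = (total - unthreshed) / total * 100
    = (3129 - 31.29) / 3129 * 100
    = 3097.71 / 3129 * 100
    = 99%


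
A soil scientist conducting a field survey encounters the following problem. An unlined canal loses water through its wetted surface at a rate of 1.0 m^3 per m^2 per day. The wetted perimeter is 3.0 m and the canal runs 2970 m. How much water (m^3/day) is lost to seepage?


S = C * P * L
  = 1.0 * 3.0 * 2970
  = 8910 m^3/day


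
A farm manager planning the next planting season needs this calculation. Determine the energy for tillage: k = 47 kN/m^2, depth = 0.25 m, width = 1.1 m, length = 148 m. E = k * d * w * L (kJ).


E = k * d * w * L
  = 47 * 0.25 * 1.1 * 148
  = 1912.90 kJ


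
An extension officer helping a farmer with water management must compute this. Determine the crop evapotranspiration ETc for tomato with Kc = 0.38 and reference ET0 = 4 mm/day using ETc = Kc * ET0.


ETc = Kc * ET0
    = 0.38 * 4
    = 1.52 mm/day


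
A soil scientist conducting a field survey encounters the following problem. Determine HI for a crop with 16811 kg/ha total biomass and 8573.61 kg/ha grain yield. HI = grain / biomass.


HI = grain_yield / biomass
   = 8573.61 / 16811
   = 0.51


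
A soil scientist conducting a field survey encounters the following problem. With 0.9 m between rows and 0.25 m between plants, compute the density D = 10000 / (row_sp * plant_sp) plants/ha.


D = 10000 / (row_sp * plant_sp)
  = 10000 / (0.9 * 0.25)
  = 10000 / 0.2250
  = 44444.44 plants/ha


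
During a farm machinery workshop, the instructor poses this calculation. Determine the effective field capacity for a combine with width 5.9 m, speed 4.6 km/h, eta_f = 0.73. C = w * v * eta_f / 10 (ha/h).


C = w * v * eta_f / 10
  = 5.9 * 4.6 * 0.73 / 10
  = 19.81 / 10
  = 1.98 ha/h


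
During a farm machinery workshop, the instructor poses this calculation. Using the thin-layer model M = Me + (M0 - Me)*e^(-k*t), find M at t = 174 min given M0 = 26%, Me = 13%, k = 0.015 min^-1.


M = Me + (M0 - Me) * e^(-k*t)
  = 13 + (26 - 13) * e^(-0.015*174)
  = 13 + 13 * e^(-2.610)
  = 13 + 13 * 0.07353
  = 13 + 0.9559
  = 13.96%


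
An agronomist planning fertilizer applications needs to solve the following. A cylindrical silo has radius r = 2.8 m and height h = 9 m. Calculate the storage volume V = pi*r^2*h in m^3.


V = pi * r^2 * h
  = pi * 2.8^2 * 9
  = pi * 7.84 * 9
  = 221.67 m^3


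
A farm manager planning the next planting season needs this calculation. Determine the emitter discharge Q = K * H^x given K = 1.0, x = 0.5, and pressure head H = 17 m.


Q = K * H^x
  = 1.0 * 17^0.5
  = 1.0 * 4.1231
  = 4.12 L/h


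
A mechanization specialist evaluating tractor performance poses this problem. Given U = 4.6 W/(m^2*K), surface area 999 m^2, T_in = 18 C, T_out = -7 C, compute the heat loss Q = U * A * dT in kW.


dT = 18 - (-7) = 25 K
Q = U * A * dT
  = 4.6 * 999 * 25
  = 114885 W = 114.89 kW


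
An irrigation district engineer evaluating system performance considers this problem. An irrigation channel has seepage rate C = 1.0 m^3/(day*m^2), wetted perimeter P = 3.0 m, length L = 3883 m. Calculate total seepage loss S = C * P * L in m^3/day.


S = C * P * L
  = 1.0 * 3.0 * 3883
  = 11649 m^3/day


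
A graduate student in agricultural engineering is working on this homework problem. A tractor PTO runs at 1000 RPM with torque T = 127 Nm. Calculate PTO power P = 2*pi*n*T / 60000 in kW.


P = 2*pi*n*T / 60000
  = 2*pi * 1000 * 127 / 60000
  = 797964.53 / 60000
  = 13.30 kW


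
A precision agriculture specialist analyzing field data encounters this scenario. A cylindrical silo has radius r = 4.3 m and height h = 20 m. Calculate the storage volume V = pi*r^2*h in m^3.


V = pi * r^2 * h
  = pi * 4.3^2 * 20
  = pi * 18.49 * 20
  = 1161.76 m^3


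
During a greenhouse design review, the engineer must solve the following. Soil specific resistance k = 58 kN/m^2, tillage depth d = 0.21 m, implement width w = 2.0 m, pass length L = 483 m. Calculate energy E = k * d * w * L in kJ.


E = k * d * w * L
  = 58 * 0.21 * 2.0 * 483
  = 11765.88 kJ


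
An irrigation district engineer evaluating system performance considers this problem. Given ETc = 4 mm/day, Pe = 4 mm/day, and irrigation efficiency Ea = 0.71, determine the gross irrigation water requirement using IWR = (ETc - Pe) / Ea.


IWR = (ETc - Pe) / Ea
    = (4 - 4) / 0.71
    = 0 / 0.71
    = 0 mm/day


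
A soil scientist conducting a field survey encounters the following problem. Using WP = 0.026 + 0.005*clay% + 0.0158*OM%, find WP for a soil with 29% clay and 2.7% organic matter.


WP = 0.026 + 0.005*29 + 0.0158*2.7
   = 0.026 + 0.1450 + 0.0427
   = 0.2137


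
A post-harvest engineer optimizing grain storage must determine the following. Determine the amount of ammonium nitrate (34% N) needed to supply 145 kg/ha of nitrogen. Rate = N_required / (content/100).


Rate = N_required / (N_content / 100)
     = 145 / (34 / 100)
     = 145 / 0.34
     = 426.47 kg/ha


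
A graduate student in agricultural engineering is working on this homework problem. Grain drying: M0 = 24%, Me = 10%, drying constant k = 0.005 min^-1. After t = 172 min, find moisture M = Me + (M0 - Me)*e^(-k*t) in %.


M = Me + (M0 - Me) * e^(-k*t)
  = 10 + (24 - 10) * e^(-0.005*172)
  = 10 + 14 * e^(-0.860)
  = 10 + 14 * 0.42316
  = 10 + 5.9243
  = 15.92%


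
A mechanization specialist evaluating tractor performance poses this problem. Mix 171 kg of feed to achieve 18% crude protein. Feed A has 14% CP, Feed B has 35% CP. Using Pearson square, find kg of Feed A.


parts_A = CP_b - target = 35 - 18 = 17
parts_B = target - CP_a = 18 - 14 = 4
total_parts = 17 + 4 = 21
Feed A = 171 * 17 / 21 = 138.43 kg
Feed B = 171 * 4 / 21 = 32.57 kg

138.43 kg


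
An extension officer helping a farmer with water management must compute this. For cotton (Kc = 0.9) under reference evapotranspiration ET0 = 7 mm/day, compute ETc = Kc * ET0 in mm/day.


ETc = Kc * ET0
    = 0.9 * 7
    = 6.30 mm/day


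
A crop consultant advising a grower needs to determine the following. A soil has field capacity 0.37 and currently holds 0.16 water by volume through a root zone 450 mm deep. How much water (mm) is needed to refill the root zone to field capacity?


SMD = (FC - theta) * D
    = (0.37 - 0.16) * 450
    = 0.210 * 450
    = 94.50 mm


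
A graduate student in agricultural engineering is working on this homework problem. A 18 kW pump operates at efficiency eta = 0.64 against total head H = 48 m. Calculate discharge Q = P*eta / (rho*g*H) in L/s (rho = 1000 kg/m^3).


Q = (P * 1000 * eta) / (rho * g * H)
  = (18 * 1000 * 0.64) / (1000 * 9.81 * 48)
  = 11520 / 470880
  = 0.02446 m^3/s = 24.46 L/s


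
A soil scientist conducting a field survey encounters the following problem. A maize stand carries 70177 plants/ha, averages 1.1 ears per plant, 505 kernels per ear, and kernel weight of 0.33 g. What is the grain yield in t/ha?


Y = density * ears * kernels * kw
  = 70177 * 1.1 * 505 * 0.33 g/ha
  = 12864496.76 g/ha
  = 12864.50 kg/ha = 12.86 t/ha


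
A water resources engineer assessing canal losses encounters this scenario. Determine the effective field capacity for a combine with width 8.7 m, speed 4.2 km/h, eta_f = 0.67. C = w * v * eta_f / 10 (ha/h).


C = w * v * eta_f / 10
  = 8.7 * 4.2 * 0.67 / 10
  = 24.48 / 10
  = 2.45 ha/h


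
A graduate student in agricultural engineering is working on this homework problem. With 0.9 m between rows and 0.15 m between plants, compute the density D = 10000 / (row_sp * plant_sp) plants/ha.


D = 10000 / (row_sp * plant_sp)
  = 10000 / (0.9 * 0.15)
  = 10000 / 0.1350
  = 74074.07 plants/ha


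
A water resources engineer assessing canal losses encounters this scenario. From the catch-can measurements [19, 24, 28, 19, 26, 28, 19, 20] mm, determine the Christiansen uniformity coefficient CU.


xbar = 183 / 8 = 22.875
sum|xi - xbar| = 29
CU = 100 * (1 - 29 / (8 * 22.875))
   = 100 * (1 - 0.1585)
   = 84.15%


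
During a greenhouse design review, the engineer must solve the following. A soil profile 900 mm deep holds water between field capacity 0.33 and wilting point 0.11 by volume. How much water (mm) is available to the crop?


AW = (FC - WP) * D
   = (0.33 - 0.11) * 900
   = 0.22 * 900
   = 198 mm


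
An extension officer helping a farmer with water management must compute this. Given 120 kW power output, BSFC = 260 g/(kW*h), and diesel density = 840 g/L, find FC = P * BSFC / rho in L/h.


FC = P * BSFC / rho_fuel
   = 120 * 260 / 840
   = 31200 / 840
   = 37.14 L/h


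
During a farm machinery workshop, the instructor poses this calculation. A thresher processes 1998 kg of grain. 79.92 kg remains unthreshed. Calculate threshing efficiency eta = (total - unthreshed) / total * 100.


eta = (total - unthreshed) / total * 100
    = (1998 - 79.92) / 1998 * 100
    = 1918.08 / 1998 * 100
    = 96%


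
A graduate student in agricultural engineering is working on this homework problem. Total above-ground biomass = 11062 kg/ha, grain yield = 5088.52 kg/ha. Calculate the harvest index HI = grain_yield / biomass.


HI = grain_yield / biomass
   = 5088.52 / 11062
   = 0.46


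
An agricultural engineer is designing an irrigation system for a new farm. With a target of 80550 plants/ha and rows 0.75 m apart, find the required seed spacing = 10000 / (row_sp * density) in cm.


spacing = 10000 / (row_sp * density)
        = 10000 / (0.75 * 80550)
        = 10000 / 60412.50
        = 0.16553 m = 16.55 cm


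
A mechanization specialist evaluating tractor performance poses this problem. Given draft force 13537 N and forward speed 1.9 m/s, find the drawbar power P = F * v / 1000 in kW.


P = F * v / 1000
  = 13537 * 1.9 / 1000
  = 25720.30 / 1000
  = 25.72 kW


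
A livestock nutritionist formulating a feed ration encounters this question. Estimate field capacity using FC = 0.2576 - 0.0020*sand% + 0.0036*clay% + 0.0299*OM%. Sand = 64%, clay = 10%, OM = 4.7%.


FC = 0.2576 - 0.0020*64 + 0.0036*10 + 0.0299*4.7
   = 0.2576 - 0.1280 + 0.0360 + 0.1405
   = 0.3061


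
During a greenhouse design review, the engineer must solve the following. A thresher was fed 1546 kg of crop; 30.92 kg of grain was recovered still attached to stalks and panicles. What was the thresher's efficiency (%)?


eta = (total - unthreshed) / total * 100
    = (1546 - 30.92) / 1546 * 100
    = 1515.08 / 1546 * 100
    = 98%


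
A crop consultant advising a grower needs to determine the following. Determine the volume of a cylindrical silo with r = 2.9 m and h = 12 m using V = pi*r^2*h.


V = pi * r^2 * h
  = pi * 2.9^2 * 12
  = pi * 8.41 * 12
  = 317.05 m^3


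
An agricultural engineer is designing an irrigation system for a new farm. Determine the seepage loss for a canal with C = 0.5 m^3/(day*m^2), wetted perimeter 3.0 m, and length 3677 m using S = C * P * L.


S = C * P * L
  = 0.5 * 3.0 * 3677
  = 5515.50 m^3/day


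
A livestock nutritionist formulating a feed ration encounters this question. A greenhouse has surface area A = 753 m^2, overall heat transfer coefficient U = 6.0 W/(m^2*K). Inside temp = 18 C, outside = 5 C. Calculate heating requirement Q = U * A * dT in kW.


dT = 18 - (5) = 13 K
Q = U * A * dT
  = 6.0 * 753 * 13
  = 58734 W = 58.73 kW


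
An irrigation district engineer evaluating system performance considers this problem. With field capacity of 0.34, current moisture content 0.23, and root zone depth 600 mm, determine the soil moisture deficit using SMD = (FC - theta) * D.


SMD = (FC - theta) * D
    = (0.34 - 0.23) * 600
    = 0.110 * 600
    = 66 mm


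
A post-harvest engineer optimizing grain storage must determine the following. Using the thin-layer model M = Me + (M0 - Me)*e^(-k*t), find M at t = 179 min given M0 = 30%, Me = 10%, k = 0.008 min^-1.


M = Me + (M0 - Me) * e^(-k*t)
  = 10 + (30 - 10) * e^(-0.008*179)
  = 10 + 20 * e^(-1.432)
  = 10 + 20 * 0.23883
  = 10 + 4.7766
  = 14.78%


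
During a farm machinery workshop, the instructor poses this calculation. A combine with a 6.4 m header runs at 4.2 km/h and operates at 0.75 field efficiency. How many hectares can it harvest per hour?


C = w * v * eta_f / 10
  = 6.4 * 4.2 * 0.75 / 10
  = 20.16 / 10
  = 2.02 ha/h


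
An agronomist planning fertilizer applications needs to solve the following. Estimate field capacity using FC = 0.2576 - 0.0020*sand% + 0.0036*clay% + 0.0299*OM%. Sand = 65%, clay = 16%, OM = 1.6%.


FC = 0.2576 - 0.0020*65 + 0.0036*16 + 0.0299*1.6
   = 0.2576 - 0.1300 + 0.0576 + 0.0478
   = 0.2330


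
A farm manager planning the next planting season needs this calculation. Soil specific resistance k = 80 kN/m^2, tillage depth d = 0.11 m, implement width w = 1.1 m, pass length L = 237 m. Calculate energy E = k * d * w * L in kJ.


E = k * d * w * L
  = 80 * 0.11 * 1.1 * 237
  = 2294.16 kJ


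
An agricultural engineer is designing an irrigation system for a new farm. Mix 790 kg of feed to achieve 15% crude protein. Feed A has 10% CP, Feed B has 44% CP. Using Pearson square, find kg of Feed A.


parts_A = CP_b - target = 44 - 15 = 29
parts_B = target - CP_a = 15 - 10 = 5
total_parts = 29 + 5 = 34
Feed A = 790 * 29 / 34 = 673.82 kg
Feed B = 790 * 5 / 34 = 116.18 kg

673.82 kg


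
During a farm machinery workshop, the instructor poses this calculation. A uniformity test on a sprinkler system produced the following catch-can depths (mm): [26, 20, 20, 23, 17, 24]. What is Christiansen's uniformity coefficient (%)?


xbar = 130 / 6 = 21.667
sum|xi - xbar| = 16
CU = 100 * (1 - 16 / (6 * 21.667))
   = 100 * (1 - 0.1231)
   = 87.69%


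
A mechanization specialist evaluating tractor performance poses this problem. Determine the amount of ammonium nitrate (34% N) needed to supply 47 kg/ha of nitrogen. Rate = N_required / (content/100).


Rate = N_required / (N_content / 100)
     = 47 / (34 / 100)
     = 47 / 0.34
     = 138.24 kg/ha


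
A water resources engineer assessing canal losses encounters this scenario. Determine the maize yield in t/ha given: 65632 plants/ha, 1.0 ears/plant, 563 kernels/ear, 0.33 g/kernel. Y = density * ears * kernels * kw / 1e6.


Y = density * ears * kernels * kw
  = 65632 * 1.0 * 563 * 0.33 g/ha
  = 12193769.28 g/ha
  = 12193.77 kg/ha = 12.19 t/ha


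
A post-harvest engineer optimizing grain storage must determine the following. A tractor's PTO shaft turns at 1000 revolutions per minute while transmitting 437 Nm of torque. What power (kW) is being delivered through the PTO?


P = 2*pi*n*T / 60000
  = 2*pi * 1000 * 437 / 60000
  = 2745751.98 / 60000
  = 45.76 kW


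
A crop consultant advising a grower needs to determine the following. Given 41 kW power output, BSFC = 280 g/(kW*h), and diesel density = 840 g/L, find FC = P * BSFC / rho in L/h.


FC = P * BSFC / rho_fuel
   = 41 * 280 / 840
   = 11480 / 840
   = 13.67 L/h


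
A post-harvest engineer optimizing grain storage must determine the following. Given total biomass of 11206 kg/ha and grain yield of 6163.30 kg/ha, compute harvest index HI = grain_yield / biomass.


HI = grain_yield / biomass
   = 6163.30 / 11206
   = 0.55


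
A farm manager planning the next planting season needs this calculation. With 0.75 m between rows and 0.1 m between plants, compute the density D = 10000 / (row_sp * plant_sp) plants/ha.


D = 10000 / (row_sp * plant_sp)
  = 10000 / (0.75 * 0.1)
  = 10000 / 0.0750
  = 133333.33 plants/ha


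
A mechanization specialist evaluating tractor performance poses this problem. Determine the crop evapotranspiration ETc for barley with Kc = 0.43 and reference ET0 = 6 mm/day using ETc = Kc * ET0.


ETc = Kc * ET0
    = 0.43 * 6
    = 2.58 mm/day


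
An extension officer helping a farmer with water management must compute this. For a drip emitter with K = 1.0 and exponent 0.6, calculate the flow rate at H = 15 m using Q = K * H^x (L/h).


Q = K * H^x
  = 1.0 * 15^0.6
  = 1.0 * 5.0776
  = 5.08 L/h


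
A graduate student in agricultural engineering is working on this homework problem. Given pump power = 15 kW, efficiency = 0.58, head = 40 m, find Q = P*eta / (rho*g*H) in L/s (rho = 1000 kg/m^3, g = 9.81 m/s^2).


Q = (P * 1000 * eta) / (rho * g * H)
  = (15 * 1000 * 0.58) / (1000 * 9.81 * 40)
  = 8700 / 392400
  = 0.02217 m^3/s = 22.17 L/s


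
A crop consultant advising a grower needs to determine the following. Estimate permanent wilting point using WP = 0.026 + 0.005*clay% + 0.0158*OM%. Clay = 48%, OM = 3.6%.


WP = 0.026 + 0.005*48 + 0.0158*3.6
   = 0.026 + 0.2400 + 0.0569
   = 0.3229


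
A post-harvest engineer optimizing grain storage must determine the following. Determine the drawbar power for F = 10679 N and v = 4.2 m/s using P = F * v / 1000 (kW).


P = F * v / 1000
  = 10679 * 4.2 / 1000
  = 44851.80 / 1000
  = 44.85 kW


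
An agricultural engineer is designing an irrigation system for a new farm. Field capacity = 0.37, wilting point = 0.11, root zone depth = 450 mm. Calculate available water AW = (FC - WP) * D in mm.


AW = (FC - WP) * D
   = (0.37 - 0.11) * 450
   = 0.26 * 450
   = 117 mm


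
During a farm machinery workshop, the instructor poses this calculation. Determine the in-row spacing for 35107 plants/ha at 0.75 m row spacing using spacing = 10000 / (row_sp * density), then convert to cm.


spacing = 10000 / (row_sp * density)
        = 10000 / (0.75 * 35107)
        = 10000 / 26330.25
        = 0.37979 m = 37.98 cm


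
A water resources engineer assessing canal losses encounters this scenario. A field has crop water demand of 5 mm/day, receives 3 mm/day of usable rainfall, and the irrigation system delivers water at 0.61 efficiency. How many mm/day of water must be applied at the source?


IWR = (ETc - Pe) / Ea
    = (5 - 3) / 0.61
    = 2 / 0.61
    = 3.28 mm/day


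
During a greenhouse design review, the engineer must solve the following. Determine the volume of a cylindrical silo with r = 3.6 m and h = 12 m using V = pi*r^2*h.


V = pi * r^2 * h
  = pi * 3.6^2 * 12
  = pi * 12.96 * 12
  = 488.58 m^3


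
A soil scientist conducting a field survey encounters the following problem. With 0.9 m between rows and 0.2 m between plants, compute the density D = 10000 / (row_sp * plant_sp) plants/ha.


D = 10000 / (row_sp * plant_sp)
  = 10000 / (0.9 * 0.2)
  = 10000 / 0.1800
  = 55555.56 plants/ha


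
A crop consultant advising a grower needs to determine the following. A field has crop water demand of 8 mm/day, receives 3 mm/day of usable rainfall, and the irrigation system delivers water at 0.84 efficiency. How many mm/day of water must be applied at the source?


IWR = (ETc - Pe) / Ea
    = (8 - 3) / 0.84
    = 5 / 0.84
    = 5.95 mm/day


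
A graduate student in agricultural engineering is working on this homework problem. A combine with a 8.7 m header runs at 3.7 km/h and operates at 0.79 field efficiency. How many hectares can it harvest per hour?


C = w * v * eta_f / 10
  = 8.7 * 3.7 * 0.79 / 10
  = 25.43 / 10
  = 2.54 ha/h


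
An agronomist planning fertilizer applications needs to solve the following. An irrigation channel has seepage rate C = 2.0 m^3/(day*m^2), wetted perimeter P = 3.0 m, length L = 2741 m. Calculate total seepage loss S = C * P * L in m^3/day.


S = C * P * L
  = 2.0 * 3.0 * 2741
  = 16446 m^3/day


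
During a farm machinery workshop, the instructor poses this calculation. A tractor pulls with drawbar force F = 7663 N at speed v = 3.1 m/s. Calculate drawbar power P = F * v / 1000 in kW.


P = F * v / 1000
  = 7663 * 3.1 / 1000
  = 23755.30 / 1000
  = 23.76 kW


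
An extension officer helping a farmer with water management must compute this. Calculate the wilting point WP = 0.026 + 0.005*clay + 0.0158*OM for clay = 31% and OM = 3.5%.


WP = 0.026 + 0.005*31 + 0.0158*3.5
   = 0.026 + 0.1550 + 0.0553
   = 0.2363


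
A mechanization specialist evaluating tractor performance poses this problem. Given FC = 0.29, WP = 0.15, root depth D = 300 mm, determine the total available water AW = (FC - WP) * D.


AW = (FC - WP) * D
   = (0.29 - 0.15) * 300
   = 0.14 * 300
   = 42 mm


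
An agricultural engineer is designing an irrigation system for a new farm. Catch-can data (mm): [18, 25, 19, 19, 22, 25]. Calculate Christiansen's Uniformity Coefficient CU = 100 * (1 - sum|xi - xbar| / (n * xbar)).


xbar = 128 / 6 = 21.333
sum|xi - xbar| = 16
CU = 100 * (1 - 16 / (6 * 21.333))
   = 100 * (1 - 0.1250)
   = 87.50%


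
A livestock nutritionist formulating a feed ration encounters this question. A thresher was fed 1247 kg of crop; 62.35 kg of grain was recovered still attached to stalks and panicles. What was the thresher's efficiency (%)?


eta = (total - unthreshed) / total * 100
    = (1247 - 62.35) / 1247 * 100
    = 1184.65 / 1247 * 100
    = 95%


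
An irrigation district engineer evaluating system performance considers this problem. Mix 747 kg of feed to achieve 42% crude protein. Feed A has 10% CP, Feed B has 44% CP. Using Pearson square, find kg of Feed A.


parts_A = CP_b - target = 44 - 42 = 2
parts_B = target - CP_a = 42 - 10 = 32
total_parts = 2 + 32 = 34
Feed A = 747 * 2 / 34 = 43.94 kg
Feed B = 747 * 32 / 34 = 703.06 kg

43.94 kg


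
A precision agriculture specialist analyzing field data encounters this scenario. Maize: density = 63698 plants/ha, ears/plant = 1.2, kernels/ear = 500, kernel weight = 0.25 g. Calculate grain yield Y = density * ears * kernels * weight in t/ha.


Y = density * ears * kernels * kw
  = 63698 * 1.2 * 500 * 0.25 g/ha
  = 9554700.00 g/ha
  = 9554.70 kg/ha = 9.55 t/ha


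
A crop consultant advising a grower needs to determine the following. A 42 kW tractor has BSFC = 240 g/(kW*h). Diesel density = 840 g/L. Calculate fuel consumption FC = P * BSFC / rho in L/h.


FC = P * BSFC / rho_fuel
   = 42 * 240 / 840
   = 10080 / 840
   = 12 L/h


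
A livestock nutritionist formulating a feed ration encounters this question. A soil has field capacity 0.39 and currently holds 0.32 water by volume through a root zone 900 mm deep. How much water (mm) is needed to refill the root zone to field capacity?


SMD = (FC - theta) * D
    = (0.39 - 0.32) * 900
    = 0.070 * 900
    = 63 mm


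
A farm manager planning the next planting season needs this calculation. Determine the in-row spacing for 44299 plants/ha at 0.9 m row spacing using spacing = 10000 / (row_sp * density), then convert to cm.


spacing = 10000 / (row_sp * density)
        = 10000 / (0.9 * 44299)
        = 10000 / 39869.10
        = 0.25082 m = 25.08 cm


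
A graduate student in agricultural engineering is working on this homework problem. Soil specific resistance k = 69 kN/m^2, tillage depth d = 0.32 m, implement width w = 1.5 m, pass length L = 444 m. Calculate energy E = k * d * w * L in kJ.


E = k * d * w * L
  = 69 * 0.32 * 1.5 * 444
  = 14705.28 kJ


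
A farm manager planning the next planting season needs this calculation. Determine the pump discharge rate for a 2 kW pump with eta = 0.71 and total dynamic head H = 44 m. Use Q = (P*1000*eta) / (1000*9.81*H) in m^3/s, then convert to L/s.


Q = (P * 1000 * eta) / (rho * g * H)
  = (2 * 1000 * 0.71) / (1000 * 9.81 * 44)
  = 1420 / 431640
  = 0.00329 m^3/s = 3.29 L/s


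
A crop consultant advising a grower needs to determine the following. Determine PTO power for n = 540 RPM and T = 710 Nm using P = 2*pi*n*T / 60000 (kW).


P = 2*pi*n*T / 60000
  = 2*pi * 540 * 710 / 60000
  = 2408973.25 / 60000
  = 40.15 kW


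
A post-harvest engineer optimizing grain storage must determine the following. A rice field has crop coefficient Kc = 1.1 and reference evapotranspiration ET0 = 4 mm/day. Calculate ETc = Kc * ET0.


ETc = Kc * ET0
    = 1.1 * 4
    = 4.40 mm/day


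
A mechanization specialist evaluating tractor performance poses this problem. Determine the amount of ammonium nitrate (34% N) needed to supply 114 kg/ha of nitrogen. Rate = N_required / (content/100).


Rate = N_required / (N_content / 100)
     = 114 / (34 / 100)
     = 114 / 0.34
     = 335.29 kg/ha


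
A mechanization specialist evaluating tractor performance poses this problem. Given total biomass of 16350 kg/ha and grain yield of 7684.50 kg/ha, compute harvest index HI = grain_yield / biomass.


HI = grain_yield / biomass
   = 7684.50 / 16350
   = 0.47


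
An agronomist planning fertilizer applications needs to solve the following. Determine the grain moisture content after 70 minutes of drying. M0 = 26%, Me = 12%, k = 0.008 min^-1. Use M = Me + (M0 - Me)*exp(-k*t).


M = Me + (M0 - Me) * e^(-k*t)
  = 12 + (26 - 12) * e^(-0.008*70)
  = 12 + 14 * e^(-0.560)
  = 12 + 14 * 0.57121
  = 12 + 7.9969
  = 20.00%


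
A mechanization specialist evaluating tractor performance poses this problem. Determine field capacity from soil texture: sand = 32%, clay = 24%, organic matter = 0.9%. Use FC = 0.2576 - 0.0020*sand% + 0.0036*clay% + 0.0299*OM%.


FC = 0.2576 - 0.0020*32 + 0.0036*24 + 0.0299*0.9
   = 0.2576 - 0.0640 + 0.0864 + 0.0269
   = 0.3069


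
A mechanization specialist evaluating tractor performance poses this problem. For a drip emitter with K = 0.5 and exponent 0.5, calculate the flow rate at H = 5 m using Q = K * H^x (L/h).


Q = K * H^x
  = 0.5 * 5^0.5
  = 0.5 * 2.2361
  = 1.12 L/h


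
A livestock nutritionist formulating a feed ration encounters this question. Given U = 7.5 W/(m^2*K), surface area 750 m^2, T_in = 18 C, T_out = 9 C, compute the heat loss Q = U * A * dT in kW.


dT = 18 - (9) = 9 K
Q = U * A * dT
  = 7.5 * 750 * 9
  = 50625 W = 50.63 kW


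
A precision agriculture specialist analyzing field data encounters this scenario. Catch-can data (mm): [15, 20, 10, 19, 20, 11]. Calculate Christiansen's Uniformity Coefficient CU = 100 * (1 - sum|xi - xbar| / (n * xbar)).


xbar = 95 / 6 = 15.833
sum|xi - xbar| = 23
CU = 100 * (1 - 23 / (6 * 15.833))
   = 100 * (1 - 0.2421)
   = 75.79%


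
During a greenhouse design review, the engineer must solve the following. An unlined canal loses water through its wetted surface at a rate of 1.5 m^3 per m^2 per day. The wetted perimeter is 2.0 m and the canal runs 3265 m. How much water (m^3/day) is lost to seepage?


S = C * P * L
  = 1.5 * 2.0 * 3265
  = 9795 m^3/day


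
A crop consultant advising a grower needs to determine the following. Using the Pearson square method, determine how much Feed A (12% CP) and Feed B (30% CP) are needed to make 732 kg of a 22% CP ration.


parts_A = CP_b - target = 30 - 22 = 8
parts_B = target - CP_a = 22 - 12 = 10
total_parts = 8 + 10 = 18
Feed A = 732 * 8 / 18 = 325.33 kg
Feed B = 732 * 10 / 18 = 406.67 kg

325.33 kg


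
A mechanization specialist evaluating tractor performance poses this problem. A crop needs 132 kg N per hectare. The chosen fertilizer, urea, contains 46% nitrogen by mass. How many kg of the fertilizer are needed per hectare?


Rate = N_required / (N_content / 100)
     = 132 / (46 / 100)
     = 132 / 0.46
     = 286.96 kg/ha


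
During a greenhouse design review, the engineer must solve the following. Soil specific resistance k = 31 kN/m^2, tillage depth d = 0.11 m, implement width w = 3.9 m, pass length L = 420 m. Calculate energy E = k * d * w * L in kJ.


E = k * d * w * L
  = 31 * 0.11 * 3.9 * 420
  = 5585.58 kJ


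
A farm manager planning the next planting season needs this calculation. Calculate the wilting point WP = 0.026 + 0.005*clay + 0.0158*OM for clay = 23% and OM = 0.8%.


WP = 0.026 + 0.005*23 + 0.0158*0.8
   = 0.026 + 0.1150 + 0.0126
   = 0.1536


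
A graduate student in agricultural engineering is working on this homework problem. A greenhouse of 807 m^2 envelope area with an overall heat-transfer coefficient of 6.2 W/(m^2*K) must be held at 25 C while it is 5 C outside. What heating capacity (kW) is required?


dT = 25 - (5) = 20 K
Q = U * A * dT
  = 6.2 * 807 * 20
  = 100068 W = 100.07 kW


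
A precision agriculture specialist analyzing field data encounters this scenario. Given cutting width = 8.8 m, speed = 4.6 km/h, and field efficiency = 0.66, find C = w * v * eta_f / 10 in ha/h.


C = w * v * eta_f / 10
  = 8.8 * 4.6 * 0.66 / 10
  = 26.72 / 10
  = 2.67 ha/h


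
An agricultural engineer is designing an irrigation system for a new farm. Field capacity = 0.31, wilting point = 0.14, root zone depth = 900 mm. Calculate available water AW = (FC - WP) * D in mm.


AW = (FC - WP) * D
   = (0.31 - 0.14) * 900
   = 0.17 * 900
   = 153 mm


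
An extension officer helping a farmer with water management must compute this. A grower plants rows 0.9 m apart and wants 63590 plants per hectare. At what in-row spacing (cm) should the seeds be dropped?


spacing = 10000 / (row_sp * density)
        = 10000 / (0.9 * 63590)
        = 10000 / 57231
        = 0.17473 m = 17.47 cm


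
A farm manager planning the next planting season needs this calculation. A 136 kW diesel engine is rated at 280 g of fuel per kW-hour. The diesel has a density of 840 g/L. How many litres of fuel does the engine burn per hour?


FC = P * BSFC / rho_fuel
   = 136 * 280 / 840
   = 38080 / 840
   = 45.33 L/h


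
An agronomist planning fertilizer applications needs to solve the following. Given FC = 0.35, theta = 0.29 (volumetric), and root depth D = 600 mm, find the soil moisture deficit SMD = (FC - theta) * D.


SMD = (FC - theta) * D
    = (0.35 - 0.29) * 600
    = 0.060 * 600
    = 36 mm


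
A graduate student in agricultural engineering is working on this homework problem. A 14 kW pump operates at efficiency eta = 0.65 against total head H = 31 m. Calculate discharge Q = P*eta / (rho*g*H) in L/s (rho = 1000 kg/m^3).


Q = (P * 1000 * eta) / (rho * g * H)
  = (14 * 1000 * 0.65) / (1000 * 9.81 * 31)
  = 9100 / 304110
  = 0.02992 m^3/s = 29.92 L/s


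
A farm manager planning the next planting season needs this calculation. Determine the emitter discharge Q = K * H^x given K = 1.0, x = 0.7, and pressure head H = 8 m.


Q = K * H^x
  = 1.0 * 8^0.7
  = 1.0 * 4.2871
  = 4.29 L/h


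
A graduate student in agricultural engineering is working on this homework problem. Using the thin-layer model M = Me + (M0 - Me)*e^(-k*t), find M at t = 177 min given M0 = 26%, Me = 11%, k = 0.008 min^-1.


M = Me + (M0 - Me) * e^(-k*t)
  = 11 + (26 - 11) * e^(-0.008*177)
  = 11 + 15 * e^(-1.416)
  = 11 + 15 * 0.24268
  = 11 + 3.6402
  = 14.64%


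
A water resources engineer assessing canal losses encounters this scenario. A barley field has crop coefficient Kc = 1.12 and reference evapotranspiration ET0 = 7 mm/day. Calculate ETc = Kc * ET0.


ETc = Kc * ET0
    = 1.12 * 7
    = 7.84 mm/day


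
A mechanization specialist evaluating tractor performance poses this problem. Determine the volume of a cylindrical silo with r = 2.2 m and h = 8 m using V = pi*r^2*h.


V = pi * r^2 * h
  = pi * 2.2^2 * 8
  = pi * 4.84 * 8
  = 121.64 m^3


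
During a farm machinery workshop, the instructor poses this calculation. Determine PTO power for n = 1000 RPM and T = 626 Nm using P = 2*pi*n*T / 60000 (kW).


P = 2*pi*n*T / 60000
  = 2*pi * 1000 * 626 / 60000
  = 3933274.00 / 60000
  = 65.55 kW


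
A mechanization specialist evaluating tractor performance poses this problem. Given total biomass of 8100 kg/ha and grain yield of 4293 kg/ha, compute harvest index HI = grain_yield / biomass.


HI = grain_yield / biomass
   = 4293 / 8100
   = 0.53


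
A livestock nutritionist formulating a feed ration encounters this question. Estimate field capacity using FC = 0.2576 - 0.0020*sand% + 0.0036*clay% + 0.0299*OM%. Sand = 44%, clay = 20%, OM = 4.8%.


FC = 0.2576 - 0.0020*44 + 0.0036*20 + 0.0299*4.8
   = 0.2576 - 0.0880 + 0.0720 + 0.1435
   = 0.3851


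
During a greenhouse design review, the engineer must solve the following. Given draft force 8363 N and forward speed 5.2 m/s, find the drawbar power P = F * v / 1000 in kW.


P = F * v / 1000
  = 8363 * 5.2 / 1000
  = 43487.60 / 1000
  = 43.49 kW


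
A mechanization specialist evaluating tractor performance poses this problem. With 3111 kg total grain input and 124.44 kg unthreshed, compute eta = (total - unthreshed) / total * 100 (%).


eta = (total - unthreshed) / total * 100
    = (3111 - 124.44) / 3111 * 100
    = 2986.56 / 3111 * 100
    = 96%


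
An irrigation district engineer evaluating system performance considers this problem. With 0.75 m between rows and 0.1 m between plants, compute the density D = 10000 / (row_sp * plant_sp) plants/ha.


D = 10000 / (row_sp * plant_sp)
  = 10000 / (0.75 * 0.1)
  = 10000 / 0.0750
  = 133333.33 plants/ha


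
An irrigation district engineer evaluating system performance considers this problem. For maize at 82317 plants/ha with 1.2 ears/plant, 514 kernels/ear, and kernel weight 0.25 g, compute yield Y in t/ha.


Y = density * ears * kernels * kw
  = 82317 * 1.2 * 514 * 0.25 g/ha
  = 12693281.40 g/ha
  = 12693.28 kg/ha = 12.69 t/ha
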